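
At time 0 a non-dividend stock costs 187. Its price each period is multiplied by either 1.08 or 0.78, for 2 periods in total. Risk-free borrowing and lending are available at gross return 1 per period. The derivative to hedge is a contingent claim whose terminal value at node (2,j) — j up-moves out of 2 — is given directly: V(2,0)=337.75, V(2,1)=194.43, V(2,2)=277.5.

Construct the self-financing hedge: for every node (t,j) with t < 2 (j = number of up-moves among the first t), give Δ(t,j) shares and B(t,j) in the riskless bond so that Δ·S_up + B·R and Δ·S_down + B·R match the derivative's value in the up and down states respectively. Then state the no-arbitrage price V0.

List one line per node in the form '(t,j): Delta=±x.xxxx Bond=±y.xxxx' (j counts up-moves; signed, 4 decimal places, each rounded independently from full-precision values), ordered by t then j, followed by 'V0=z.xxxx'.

(0,0): Delta=0.4046 Bond=173.6304
(1,0): Delta=-3.2753 Bond=710.3820
(1,1): Delta=1.3711 Bond=-21.5520
V0=249.2948

Under the risk-neutral measure, an up-move has probability p* = (R−d)/(u−d) = 0.7333 and values discount at R = 1.
At expiry t=2: V(2,0)=337.7500, V(2,1)=194.4300, V(2,2)=277.5000
  t=1,j=0: stock 145.8600 → up 157.5288 (V=194.4300), down 113.7708 (V=337.7500). Price 232.6487; hedge Δ=-3.2753, bond B=710.3820.
  t=1,j=1: stock 201.9600 → up 218.1168 (V=277.5000), down 157.5288 (V=194.4300). Price 255.3480; hedge Δ=1.3711, bond B=-21.5520.
  t=0,j=0: stock 187.0000 → up 201.9600 (V=255.3480), down 145.8600 (V=232.6487). Price 249.2948; hedge Δ=0.4046, bond B=173.6304.
Self-financing check: at every node Δ·S+B equals the discounted successor values.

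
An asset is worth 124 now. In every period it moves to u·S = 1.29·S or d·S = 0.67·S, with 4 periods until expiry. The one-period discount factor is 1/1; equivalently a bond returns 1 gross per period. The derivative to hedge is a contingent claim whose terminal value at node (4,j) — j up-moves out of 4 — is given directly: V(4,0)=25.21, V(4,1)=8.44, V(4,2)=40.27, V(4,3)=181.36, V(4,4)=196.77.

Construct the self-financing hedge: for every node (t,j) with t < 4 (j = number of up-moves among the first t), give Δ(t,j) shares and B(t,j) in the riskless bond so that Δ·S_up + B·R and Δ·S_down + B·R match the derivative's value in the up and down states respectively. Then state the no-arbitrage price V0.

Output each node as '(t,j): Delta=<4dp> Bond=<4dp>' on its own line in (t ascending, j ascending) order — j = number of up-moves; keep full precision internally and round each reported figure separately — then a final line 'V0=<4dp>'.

(0,0): Delta=0.8821 Bond=-24.4001
(1,0): Delta=1.0124 Bond=-35.2297
(1,1): Delta=0.8226 Bond=-14.8832
(2,0): Delta=0.2636 Bond=6.4526
(2,1): Delta=1.3542 Bond=-71.8596
(2,2): Delta=0.5799 Bond=35.1870
(3,0): Delta=-0.7253 Bond=43.3324
(3,1): Delta=0.7150 Bond=-25.9569
(3,2): Delta=1.6460 Bond=-112.1982
(3,3): Delta=0.0934 Bond=164.7073
V0=84.9789

The replicating-portfolio and risk-neutral prices coincide; use p* = (1−0.67)/(1.29−0.67) = 0.5323 for the latter.
Terminal values V(4,·): V(4,0)=25.2100, V(4,1)=8.4400, V(4,2)=40.2700, V(4,3)=181.3600, V(4,4)=196.7700
(3,0): S=37.2946. Δ = (V_up−V_dn)/(S_up−S_dn) = (8.4400−25.2100)/(48.1100−24.9874) = -0.7253. V = [p*·8.4400 + (1−p*)·25.2100]/1 = 16.2840. B = V − Δ·S = 43.3324.
(3,1): S=71.8060. Δ = (V_up−V_dn)/(S_up−S_dn) = (40.2700−8.4400)/(92.6298−48.1100) = 0.7150. V = [p*·40.2700 + (1−p*)·8.4400]/1 = 25.3818. B = V − Δ·S = -25.9569.
(3,2): S=138.2534. Δ = (V_up−V_dn)/(S_up−S_dn) = (181.3600−40.2700)/(178.3469−92.6298) = 1.6460. V = [p*·181.3600 + (1−p*)·40.2700]/1 = 115.3663. B = V − Δ·S = -112.1982.
(3,3): S=266.1894. Δ = (V_up−V_dn)/(S_up−S_dn) = (196.7700−181.3600)/(343.3844−178.3469) = 0.0934. V = [p*·196.7700 + (1−p*)·181.3600]/1 = 189.5621. B = V − Δ·S = 164.7073.
(2,0): S=55.6636. Δ = (V_up−V_dn)/(S_up−S_dn) = (25.3818−16.2840)/(71.8060−37.2946) = 0.2636. V = [p*·25.3818 + (1−p*)·16.2840]/1 = 21.1264. B = V − Δ·S = 6.4526.
(2,1): S=107.1732. Δ = (V_up−V_dn)/(S_up−S_dn) = (115.3663−25.3818)/(138.2534−71.8060) = 1.3542. V = [p*·115.3663 + (1−p*)·25.3818]/1 = 73.2768. B = V − Δ·S = -71.8596.
(2,2): S=206.3484. Δ = (V_up−V_dn)/(S_up−S_dn) = (189.5621−115.3663)/(266.1894−138.2534) = 0.5799. V = [p*·189.5621 + (1−p*)·115.3663]/1 = 154.8576. B = V − Δ·S = 35.1870.
(1,0): S=83.0800. Δ = (V_up−V_dn)/(S_up−S_dn) = (73.2768−21.1264)/(107.1732−55.6636) = 1.0124. V = [p*·73.2768 + (1−p*)·21.1264]/1 = 48.8838. B = V − Δ·S = -35.2297.
(1,1): S=159.9600. Δ = (V_up−V_dn)/(S_up−S_dn) = (154.8576−73.2768)/(206.3484−107.1732) = 0.8226. V = [p*·154.8576 + (1−p*)·73.2768]/1 = 116.6988. B = V − Δ·S = -14.8832.
(0,0): S=124.0000. Δ = (V_up−V_dn)/(S_up−S_dn) = (116.6988−48.8838)/(159.9600−83.0800) = 0.8821. V = [p*·116.6988 + (1−p*)·48.8838]/1 = 84.9789. B = V − Δ·S = -24.4001.
Each (Δ,B) replicates both successor values, so the strategy is self-financing and V0 is arbitrage-free.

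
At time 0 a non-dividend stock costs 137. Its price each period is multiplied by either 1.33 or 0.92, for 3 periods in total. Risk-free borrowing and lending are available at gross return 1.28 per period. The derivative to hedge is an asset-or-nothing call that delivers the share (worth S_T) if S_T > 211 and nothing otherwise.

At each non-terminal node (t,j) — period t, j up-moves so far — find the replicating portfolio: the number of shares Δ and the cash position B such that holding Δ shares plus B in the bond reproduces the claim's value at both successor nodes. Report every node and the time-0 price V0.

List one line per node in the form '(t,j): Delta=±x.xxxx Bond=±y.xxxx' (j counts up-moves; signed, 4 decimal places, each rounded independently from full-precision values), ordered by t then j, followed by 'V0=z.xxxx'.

Risk-neutral probability p* = (R−d)/(u−d) = (1.28−0.92)/(1.33−0.92) = 0.8780.
At expiry t=3: V(3,0)=0.0000, V(3,1)=0.0000, V(3,2)=222.9522, V(3,3)=322.3113
  t=2,j=0: stock 115.9568 → up 154.2225 (V=0.0000), down 106.6803 (V=0.0000). Price 0.0000; hedge Δ=0.0000, bond B=0.0000.
  t=2,j=1: stock 167.6332 → up 222.9522 (V=222.9522), down 154.2225 (V=0.0000). Price 152.9397; hedge Δ=3.2439, bond B=-390.8460.
  t=2,j=2: stock 242.3393 → up 322.3113 (V=322.3113), down 222.9522 (V=222.9522). Price 242.3393; hedge Δ=1.0000, bond B=0.0000.
  t=1,j=0: stock 126.0400 → up 167.6332 (V=152.9397), down 115.9568 (V=0.0000). Price 104.9129; hedge Δ=2.9596, bond B=-268.1108.
  t=1,j=1: stock 182.2100 → up 242.3393 (V=242.3393), down 167.6332 (V=152.9397). Price 180.8101; hedge Δ=1.1967, bond B=-37.2376.
  t=0,j=0: stock 137.0000 → up 182.2100 (V=180.8101), down 126.0400 (V=104.9129). Price 134.0268; hedge Δ=1.3512, bond B=-51.0882.
Check: Δ(0,0)·S0 + B(0,0) = 134.0268 = V0.

(0,0): Delta=1.3512 Bond=-51.0882
(1,0): Delta=2.9596 Bond=-268.1108
(1,1): Delta=1.1967 Bond=-37.2376
(2,0): Delta=0.0000 Bond=0.0000
(2,1): Delta=3.2439 Bond=-390.8460
(2,2): Delta=1.0000 Bond=0.0000
V0=134.0268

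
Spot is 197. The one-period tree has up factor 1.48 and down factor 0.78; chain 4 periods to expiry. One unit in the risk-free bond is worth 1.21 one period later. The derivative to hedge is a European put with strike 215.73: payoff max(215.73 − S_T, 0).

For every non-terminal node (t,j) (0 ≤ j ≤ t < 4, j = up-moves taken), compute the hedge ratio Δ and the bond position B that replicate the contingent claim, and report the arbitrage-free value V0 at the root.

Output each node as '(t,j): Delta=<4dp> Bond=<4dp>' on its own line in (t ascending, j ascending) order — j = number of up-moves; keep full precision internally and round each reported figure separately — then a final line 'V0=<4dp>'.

(0,0): Delta=-0.1022 Bond=26.6978
(1,0): Delta=-0.2946 Bond=61.8736
(1,1): Delta=-0.0385 Bond=13.7376
(2,0): Delta=-0.7168 Bond=125.4668
(2,1): Delta=-0.1549 Bond=43.0952
(2,2): Delta=0.0000 Bond=0.0000
(3,0): Delta=-1.0000 Bond=178.2893
(3,1): Delta=-0.6231 Bond=135.1913
(3,2): Delta=0.0000 Bond=0.0000
(3,3): Delta=0.0000 Bond=0.0000
V0=6.5639

No-arbitrage ⇒ martingale measure with p* = (R−d)/(u−d) = 0.6143.
Terminal payoffs: V(4,0)=142.8103, V(4,1)=77.3696, V(4,2)=0.0000, V(4,3)=0.0000, V(4,4)=0.0000
Node (3,0) S=93.4867: V=(p*·77.3696+(1−p*)·142.8103)/1.21=84.8025; Δ=(77.3696−142.8103)/(138.3604−72.9197)=-1.0000; B=V−Δ·S=178.2893
Node (3,1) S=177.3851: V=(p*·0.0000+(1−p*)·77.3696)/1.21=24.6633; Δ=(0.0000−77.3696)/(262.5300−138.3604)=-0.6231; B=V−Δ·S=135.1913
Node (3,2) S=336.5769: V=(p*·0.0000+(1−p*)·0.0000)/1.21=0.0000; Δ=(0.0000−0.0000)/(498.1338−262.5300)=0.0000; B=V−Δ·S=0.0000
Node (3,3) S=638.6330: V=(p*·0.0000+(1−p*)·0.0000)/1.21=0.0000; Δ=(0.0000−0.0000)/(945.1769−498.1338)=0.0000; B=V−Δ·S=0.0000
Node (2,0) S=119.8548: V=(p*·24.6633+(1−p*)·84.8025)/1.21=39.5536; Δ=(24.6633−84.8025)/(177.3851−93.4867)=-0.7168; B=V−Δ·S=125.4668
Node (2,1) S=227.4168: V=(p*·0.0000+(1−p*)·24.6633)/1.21=7.8620; Δ=(0.0000−24.6633)/(336.5769−177.3851)=-0.1549; B=V−Δ·S=43.0952
Node (2,2) S=431.5088: V=(p*·0.0000+(1−p*)·0.0000)/1.21=0.0000; Δ=(0.0000−0.0000)/(638.6330−336.5769)=0.0000; B=V−Δ·S=0.0000
Node (1,0) S=153.6600: V=(p*·7.8620+(1−p*)·39.5536)/1.21=16.5999; Δ=(7.8620−39.5536)/(227.4168−119.8548)=-0.2946; B=V−Δ·S=61.8736
Node (1,1) S=291.5600: V=(p*·0.0000+(1−p*)·7.8620)/1.21=2.5062; Δ=(0.0000−7.8620)/(431.5088−227.4168)=-0.0385; B=V−Δ·S=13.7376
Node (0,0) S=197.0000: V=(p*·2.5062+(1−p*)·16.5999)/1.21=6.5639; Δ=(2.5062−16.5999)/(291.5600−153.6600)=-0.1022; B=V−Δ·S=26.6978
The time-0 hedge costs 6.5639, which is the no-arbitrage price.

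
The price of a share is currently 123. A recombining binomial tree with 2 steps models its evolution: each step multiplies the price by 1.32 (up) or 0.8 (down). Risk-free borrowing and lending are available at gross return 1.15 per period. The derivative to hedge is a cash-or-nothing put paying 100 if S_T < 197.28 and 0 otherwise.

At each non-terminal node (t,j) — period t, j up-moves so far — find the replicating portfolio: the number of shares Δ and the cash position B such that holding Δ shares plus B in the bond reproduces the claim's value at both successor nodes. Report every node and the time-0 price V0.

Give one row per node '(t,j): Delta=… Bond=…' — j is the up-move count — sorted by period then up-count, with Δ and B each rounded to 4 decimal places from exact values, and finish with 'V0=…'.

(0,0): Delta=-0.9151 Bond=153.9133
(1,0): Delta=0.0000 Bond=86.9565
(1,1): Delta=-1.1845 Bond=220.7358
V0=41.3586

Since d<R<u, set p* = (R−d)/(u−d) = 0.6731; price each node as the discounted p*-expectation of its children.
Payoff layer (t=2): V(2,0)=100.0000, V(2,1)=100.0000, V(2,2)=0.0000
  t=1,j=0: stock 98.4000 → up 129.8880 (V=100.0000), down 78.7200 (V=100.0000). Price 86.9565; hedge Δ=0.0000, bond B=86.9565.
  t=1,j=1: stock 162.3600 → up 214.3152 (V=0.0000), down 129.8880 (V=100.0000). Price 28.4281; hedge Δ=-1.1845, bond B=220.7358.
  t=0,j=0: stock 123.0000 → up 162.3600 (V=28.4281), down 98.4000 (V=86.9565). Price 41.3586; hedge Δ=-0.9151, bond B=153.9133.
Self-financing check: at every node Δ·S+B equals the discounted successor values.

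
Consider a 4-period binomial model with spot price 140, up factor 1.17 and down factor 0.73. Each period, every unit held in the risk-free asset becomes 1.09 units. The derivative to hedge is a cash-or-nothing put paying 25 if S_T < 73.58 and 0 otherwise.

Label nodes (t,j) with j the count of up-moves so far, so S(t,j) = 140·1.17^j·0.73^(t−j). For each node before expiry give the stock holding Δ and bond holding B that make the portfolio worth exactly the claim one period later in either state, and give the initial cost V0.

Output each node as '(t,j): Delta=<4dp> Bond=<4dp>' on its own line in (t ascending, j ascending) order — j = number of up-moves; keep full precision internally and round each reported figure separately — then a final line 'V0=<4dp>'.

(0,0): Delta=-0.0254 Bond=3.9278
(1,0): Delta=-0.1392 Bond=15.9107
(1,1): Delta=-0.0097 Bond=1.6969
(2,0): Delta=-0.5717 Bond=49.6052
(2,1): Delta=-0.0793 Bond=10.1732
(2,2): Delta=0.0000 Bond=0.0000
(3,0): Delta=0.0000 Bond=22.9358
(3,1): Delta=-0.6509 Bond=60.9883
(3,2): Delta=0.0000 Bond=0.0000
(3,3): Delta=0.0000 Bond=0.0000
V0=0.3677

No-arbitrage ⇒ martingale measure with p* = (R−d)/(u−d) = 0.8182.
Terminal values V(4,·): V(4,0)=25.0000, V(4,1)=25.0000, V(4,2)=0.0000, V(4,3)=0.0000, V(4,4)=0.0000
Node (3,0) S=54.4624: V=(p*·25.0000+(1−p*)·25.0000)/1.09=22.9358; Δ=(25.0000−25.0000)/(63.7210−39.7575)=0.0000; B=V−Δ·S=22.9358
Node (3,1) S=87.2890: V=(p*·0.0000+(1−p*)·25.0000)/1.09=4.1701; Δ=(0.0000−25.0000)/(102.1282−63.7210)=-0.6509; B=V−Δ·S=60.9883
Node (3,2) S=139.9016: V=(p*·0.0000+(1−p*)·0.0000)/1.09=0.0000; Δ=(0.0000−0.0000)/(163.6848−102.1282)=0.0000; B=V−Δ·S=0.0000
Node (3,3) S=224.2258: V=(p*·0.0000+(1−p*)·0.0000)/1.09=0.0000; Δ=(0.0000−0.0000)/(262.3442−163.6848)=0.0000; B=V−Δ·S=0.0000
Node (2,0) S=74.6060: V=(p*·4.1701+(1−p*)·22.9358)/1.09=6.9560; Δ=(4.1701−22.9358)/(87.2890−54.4624)=-0.5717; B=V−Δ·S=49.6052
Node (2,1) S=119.5740: V=(p*·0.0000+(1−p*)·4.1701)/1.09=0.6956; Δ=(0.0000−4.1701)/(139.9016−87.2890)=-0.0793; B=V−Δ·S=10.1732
Node (2,2) S=191.6460: V=(p*·0.0000+(1−p*)·0.0000)/1.09=0.0000; Δ=(0.0000−0.0000)/(224.2258−139.9016)=0.0000; B=V−Δ·S=0.0000
Node (1,0) S=102.2000: V=(p*·0.6956+(1−p*)·6.9560)/1.09=1.6824; Δ=(0.6956−6.9560)/(119.5740−74.6060)=-0.1392; B=V−Δ·S=15.9107
Node (1,1) S=163.8000: V=(p*·0.0000+(1−p*)·0.6956)/1.09=0.1160; Δ=(0.0000−0.6956)/(191.6460−119.5740)=-0.0097; B=V−Δ·S=1.6969
Node (0,0) S=140.0000: V=(p*·0.1160+(1−p*)·1.6824)/1.09=0.3677; Δ=(0.1160−1.6824)/(163.8000−102.2000)=-0.0254; B=V−Δ·S=3.9278
Check: Δ(0,0)·S0 + B(0,0) = 0.3677 = V0.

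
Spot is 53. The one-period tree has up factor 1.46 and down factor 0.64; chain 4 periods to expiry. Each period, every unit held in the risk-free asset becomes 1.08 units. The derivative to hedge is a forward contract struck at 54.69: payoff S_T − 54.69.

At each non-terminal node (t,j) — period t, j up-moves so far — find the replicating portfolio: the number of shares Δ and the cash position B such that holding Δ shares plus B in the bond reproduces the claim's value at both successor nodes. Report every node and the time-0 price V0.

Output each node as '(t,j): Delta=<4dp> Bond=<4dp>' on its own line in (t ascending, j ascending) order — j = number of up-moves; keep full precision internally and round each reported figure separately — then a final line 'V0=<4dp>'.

(0,0): Delta=1.0000 Bond=-40.1988
(1,0): Delta=1.0000 Bond=-43.4147
(1,1): Delta=1.0000 Bond=-43.4147
(2,0): Delta=1.0000 Bond=-46.8879
(2,1): Delta=1.0000 Bond=-46.8879
(2,2): Delta=1.0000 Bond=-46.8879
(3,0): Delta=1.0000 Bond=-50.6389
(3,1): Delta=1.0000 Bond=-50.6389
(3,2): Delta=1.0000 Bond=-50.6389
(3,3): Delta=1.0000 Bond=-50.6389
V0=12.8012

Since d<R<u, set p* = (R−d)/(u−d) = 0.5366; price each node as the discounted p*-expectation of its children.
Terminal payoffs: V(4,0)=-45.7981, V(4,1)=-34.4053, V(4,2)=-8.4155, V(4,3)=50.8737, V(4,4)=186.1271
(3,0): S=13.8936. Δ = (V_up−V_dn)/(S_up−S_dn) = (-34.4053−-45.7981)/(20.2847−8.8919) = 1.0000. V = [p*·-34.4053 + (1−p*)·-45.7981]/1.08 = -36.7453. B = V − Δ·S = -50.6389.
(3,1): S=31.6948. Δ = (V_up−V_dn)/(S_up−S_dn) = (-8.4155−-34.4053)/(46.2745−20.2847) = 1.0000. V = [p*·-8.4155 + (1−p*)·-34.4053]/1.08 = -18.9440. B = V − Δ·S = -50.6389.
(3,2): S=72.3039. Δ = (V_up−V_dn)/(S_up−S_dn) = (50.8737−-8.4155)/(105.5637−46.2745) = 1.0000. V = [p*·50.8737 + (1−p*)·-8.4155]/1.08 = 21.6650. B = V − Δ·S = -50.6389.
(3,3): S=164.9432. Δ = (V_up−V_dn)/(S_up−S_dn) = (186.1271−50.8737)/(240.8171−105.5637) = 1.0000. V = [p*·186.1271 + (1−p*)·50.8737]/1.08 = 114.3043. B = V − Δ·S = -50.6389.
(2,0): S=21.7088. Δ = (V_up−V_dn)/(S_up−S_dn) = (-18.9440−-36.7453)/(31.6948−13.8936) = 1.0000. V = [p*·-18.9440 + (1−p*)·-36.7453]/1.08 = -25.1791. B = V − Δ·S = -46.8879.
(2,1): S=49.5232. Δ = (V_up−V_dn)/(S_up−S_dn) = (21.6650−-18.9440)/(72.3039−31.6948) = 1.0000. V = [p*·21.6650 + (1−p*)·-18.9440]/1.08 = 2.6353. B = V − Δ·S = -46.8879.
(2,2): S=112.9748. Δ = (V_up−V_dn)/(S_up−S_dn) = (114.3043−21.6650)/(164.9432−72.3039) = 1.0000. V = [p*·114.3043 + (1−p*)·21.6650]/1.08 = 66.0869. B = V − Δ·S = -46.8879.
(1,0): S=33.9200. Δ = (V_up−V_dn)/(S_up−S_dn) = (2.6353−-25.1791)/(49.5232−21.7088) = 1.0000. V = [p*·2.6353 + (1−p*)·-25.1791]/1.08 = -9.4947. B = V − Δ·S = -43.4147.
(1,1): S=77.3800. Δ = (V_up−V_dn)/(S_up−S_dn) = (66.0869−2.6353)/(112.9748−49.5232) = 1.0000. V = [p*·66.0869 + (1−p*)·2.6353]/1.08 = 33.9653. B = V − Δ·S = -43.4147.
(0,0): S=53.0000. Δ = (V_up−V_dn)/(S_up−S_dn) = (33.9653−-9.4947)/(77.3800−33.9200) = 1.0000. V = [p*·33.9653 + (1−p*)·-9.4947]/1.08 = 12.8012. B = V − Δ·S = -40.1988.
Self-financing check: at every node Δ·S+B equals the discounted successor values.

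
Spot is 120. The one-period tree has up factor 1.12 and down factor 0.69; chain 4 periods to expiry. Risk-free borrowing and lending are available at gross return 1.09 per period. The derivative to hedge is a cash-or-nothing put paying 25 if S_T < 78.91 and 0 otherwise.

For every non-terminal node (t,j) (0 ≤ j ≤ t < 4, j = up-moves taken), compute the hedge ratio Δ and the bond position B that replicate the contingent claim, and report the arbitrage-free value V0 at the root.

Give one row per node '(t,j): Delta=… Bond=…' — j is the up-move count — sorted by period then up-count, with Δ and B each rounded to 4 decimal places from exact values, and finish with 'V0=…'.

(0,0): Delta=-0.0678 Bond=8.6015
(1,0): Delta=-0.5114 Bond=46.1101
(1,1): Delta=-0.0473 Bond=6.6205
(2,0): Delta=0.0000 Bond=21.0420
(2,1): Delta=-0.5350 Bond=52.4514
(2,2): Delta=-0.0247 Bond=3.8237
(3,0): Delta=0.0000 Bond=22.9358
(3,1): Delta=0.0000 Bond=22.9358
(3,2): Delta=-0.5598 Bond=59.7397
(3,3): Delta=0.0000 Bond=0.0000
V0=0.4704

No-arbitrage ⇒ martingale measure with p* = (R−d)/(u−d) = 0.9302.
At expiry t=4: V(4,0)=25.0000, V(4,1)=25.0000, V(4,2)=25.0000, V(4,3)=0.0000, V(4,4)=0.0000
Node (3,0) S=39.4211: V=(p*·25.0000+(1−p*)·25.0000)/1.09=22.9358; Δ=(25.0000−25.0000)/(44.1516−27.2005)=0.0000; B=V−Δ·S=22.9358
Node (3,1) S=63.9878: V=(p*·25.0000+(1−p*)·25.0000)/1.09=22.9358; Δ=(25.0000−25.0000)/(71.6664−44.1516)=0.0000; B=V−Δ·S=22.9358
Node (3,2) S=103.8643: V=(p*·0.0000+(1−p*)·25.0000)/1.09=1.6002; Δ=(0.0000−25.0000)/(116.3280−71.6664)=-0.5598; B=V−Δ·S=59.7397
Node (3,3) S=168.5914: V=(p*·0.0000+(1−p*)·0.0000)/1.09=0.0000; Δ=(0.0000−0.0000)/(188.8223−116.3280)=0.0000; B=V−Δ·S=0.0000
Node (2,0) S=57.1320: V=(p*·22.9358+(1−p*)·22.9358)/1.09=21.0420; Δ=(22.9358−22.9358)/(63.9878−39.4211)=0.0000; B=V−Δ·S=21.0420
Node (2,1) S=92.7360: V=(p*·1.6002+(1−p*)·22.9358)/1.09=2.8337; Δ=(1.6002−22.9358)/(103.8643−63.9878)=-0.5350; B=V−Δ·S=52.4514
Node (2,2) S=150.5280: V=(p*·0.0000+(1−p*)·1.6002)/1.09=0.1024; Δ=(0.0000−1.6002)/(168.5914−103.8643)=-0.0247; B=V−Δ·S=3.8237
Node (1,0) S=82.8000: V=(p*·2.8337+(1−p*)·21.0420)/1.09=3.7652; Δ=(2.8337−21.0420)/(92.7360−57.1320)=-0.5114; B=V−Δ·S=46.1101
Node (1,1) S=134.4000: V=(p*·0.1024+(1−p*)·2.8337)/1.09=0.2688; Δ=(0.1024−2.8337)/(150.5280−92.7360)=-0.0473; B=V−Δ·S=6.6205
Node (0,0) S=120.0000: V=(p*·0.2688+(1−p*)·3.7652)/1.09=0.4704; Δ=(0.2688−3.7652)/(134.4000−82.8000)=-0.0678; B=V−Δ·S=8.6015
Self-financing check: at every node Δ·S+B equals the discounted successor values.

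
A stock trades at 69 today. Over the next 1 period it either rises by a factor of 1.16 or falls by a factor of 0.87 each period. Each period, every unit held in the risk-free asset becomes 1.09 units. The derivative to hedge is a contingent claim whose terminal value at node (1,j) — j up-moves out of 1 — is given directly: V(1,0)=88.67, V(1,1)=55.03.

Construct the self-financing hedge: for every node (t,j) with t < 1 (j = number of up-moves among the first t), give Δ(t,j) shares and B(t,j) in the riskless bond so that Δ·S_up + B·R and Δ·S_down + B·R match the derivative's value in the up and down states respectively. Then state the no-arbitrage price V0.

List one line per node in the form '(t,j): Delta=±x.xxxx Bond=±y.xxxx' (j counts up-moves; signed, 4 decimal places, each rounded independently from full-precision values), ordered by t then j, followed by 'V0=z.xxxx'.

Since d<R<u, set p* = (R−d)/(u−d) = 0.7586; price each node as the discounted p*-expectation of its children.
At expiry t=1: V(1,0)=88.6700, V(1,1)=55.0300
  t=0,j=0: stock 69.0000 → up 80.0400 (V=55.0300), down 60.0300 (V=88.6700). Price 57.9358; hedge Δ=-1.6812, bond B=173.9358.
Each (Δ,B) replicates both successor values, so the strategy is self-financing and V0 is arbitrage-free.

(0,0): Delta=-1.6812 Bond=173.9358
V0=57.9358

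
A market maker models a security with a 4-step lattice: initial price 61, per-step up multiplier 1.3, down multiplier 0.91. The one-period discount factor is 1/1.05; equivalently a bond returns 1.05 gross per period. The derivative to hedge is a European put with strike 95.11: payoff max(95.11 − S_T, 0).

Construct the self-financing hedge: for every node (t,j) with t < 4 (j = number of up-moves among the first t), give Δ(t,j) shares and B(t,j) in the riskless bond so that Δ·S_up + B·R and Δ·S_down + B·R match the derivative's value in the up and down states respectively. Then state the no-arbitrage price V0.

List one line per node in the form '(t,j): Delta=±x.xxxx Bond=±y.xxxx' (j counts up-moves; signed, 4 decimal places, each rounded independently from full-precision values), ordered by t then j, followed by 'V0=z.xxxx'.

Under the risk-neutral measure, an up-move has probability p* = (R−d)/(u−d) = 0.3590 and values discount at R = 1.05.
At expiry t=4: V(4,0)=53.2793, V(4,1)=35.3518, V(4,2)=9.7412, V(4,3)=0.0000, V(4,4)=0.0000
(3,0): S=45.9678. Δ = (V_up−V_dn)/(S_up−S_dn) = (35.3518−53.2793)/(59.7582−41.8307) = -1.0000. V = [p*·35.3518 + (1−p*)·53.2793]/1.05 = 44.6131. B = V − Δ·S = 90.5810.
(3,1): S=65.6683. Δ = (V_up−V_dn)/(S_up−S_dn) = (9.7412−35.3518)/(85.3688−59.7582) = -1.0000. V = [p*·9.7412 + (1−p*)·35.3518]/1.05 = 24.9126. B = V − Δ·S = 90.5810.
(3,2): S=93.8119. Δ = (V_up−V_dn)/(S_up−S_dn) = (0.0000−9.7412)/(121.9555−85.3688) = -0.2662. V = [p*·0.0000 + (1−p*)·9.7412]/1.05 = 5.9470. B = V − Δ·S = 30.9244.
(3,3): S=134.0170. Δ = (V_up−V_dn)/(S_up−S_dn) = (0.0000−0.0000)/(174.2221−121.9555) = 0.0000. V = [p*·0.0000 + (1−p*)·0.0000]/1.05 = 0.0000. B = V − Δ·S = 0.0000.
(2,0): S=50.5141. Δ = (V_up−V_dn)/(S_up−S_dn) = (24.9126−44.6131)/(65.6683−45.9678) = -1.0000. V = [p*·24.9126 + (1−p*)·44.6131]/1.05 = 35.7535. B = V − Δ·S = 86.2676.
(2,1): S=72.1630. Δ = (V_up−V_dn)/(S_up−S_dn) = (5.9470−24.9126)/(93.8119−65.6683) = -0.6739. V = [p*·5.9470 + (1−p*)·24.9126]/1.05 = 17.2423. B = V − Δ·S = 65.8722.
(2,2): S=103.0900. Δ = (V_up−V_dn)/(S_up−S_dn) = (0.0000−5.9470)/(134.0170−93.8119) = -0.1479. V = [p*·0.0000 + (1−p*)·5.9470]/1.05 = 3.6306. B = V − Δ·S = 18.8793.
(1,0): S=55.5100. Δ = (V_up−V_dn)/(S_up−S_dn) = (17.2423−35.7535)/(72.1630−50.5141) = -0.8551. V = [p*·17.2423 + (1−p*)·35.7535]/1.05 = 27.7223. B = V − Δ·S = 75.1868.
(1,1): S=79.3000. Δ = (V_up−V_dn)/(S_up−S_dn) = (3.6306−17.2423)/(103.0900−72.1630) = -0.4401. V = [p*·3.6306 + (1−p*)·17.2423]/1.05 = 11.7677. B = V − Δ·S = 46.6695.
(0,0): S=61.0000. Δ = (V_up−V_dn)/(S_up−S_dn) = (11.7677−27.7223)/(79.3000−55.5100) = -0.6706. V = [p*·11.7677 + (1−p*)·27.7223]/1.05 = 20.9476. B = V − Δ·S = 61.8570.
Check: Δ(0,0)·S0 + B(0,0) = 20.9476 = V0.

(0,0): Delta=-0.6706 Bond=61.8570
(1,0): Delta=-0.8551 Bond=75.1868
(1,1): Delta=-0.4401 Bond=46.6695
(2,0): Delta=-1.0000 Bond=86.2676
(2,1): Delta=-0.6739 Bond=65.8722
(2,2): Delta=-0.1479 Bond=18.8793
(3,0): Delta=-1.0000 Bond=90.5810
(3,1): Delta=-1.0000 Bond=90.5810
(3,2): Delta=-0.2662 Bond=30.9244
(3,3): Delta=0.0000 Bond=0.0000
V0=20.9476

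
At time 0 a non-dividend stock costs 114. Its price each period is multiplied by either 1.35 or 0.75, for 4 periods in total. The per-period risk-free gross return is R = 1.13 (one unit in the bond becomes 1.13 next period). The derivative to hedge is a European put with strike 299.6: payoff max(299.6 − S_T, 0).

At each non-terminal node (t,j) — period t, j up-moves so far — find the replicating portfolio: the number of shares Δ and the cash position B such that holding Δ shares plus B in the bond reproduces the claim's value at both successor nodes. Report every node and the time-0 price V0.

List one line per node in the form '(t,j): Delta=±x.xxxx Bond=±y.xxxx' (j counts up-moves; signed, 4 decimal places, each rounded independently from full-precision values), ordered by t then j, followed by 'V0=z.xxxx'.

(0,0): Delta=-0.7965 Bond=168.3544
(1,0): Delta=-1.0000 Bond=207.6378
(1,1): Delta=-0.7311 Bond=180.1683
(2,0): Delta=-1.0000 Bond=234.6307
(2,1): Delta=-1.0000 Bond=234.6307
(2,2): Delta=-0.6446 Bond=185.6194
(3,0): Delta=-1.0000 Bond=265.1327
(3,1): Delta=-1.0000 Bond=265.1327
(3,2): Delta=-1.0000 Bond=265.1327
(3,3): Delta=-0.5303 Bond=177.6862
V0=77.5509

Since d<R<u, set p* = (R−d)/(u−d) = 0.6333; price each node as the discounted p*-expectation of its children.
Payoff layer (t=4): V(4,0)=263.5297, V(4,1)=234.6734, V(4,2)=182.7322, V(4,3)=89.2379, V(4,4)=0.0000
Node (3,0) S=48.0938: V=(p*·234.6734+(1−p*)·263.5297)/1.13=217.0390; Δ=(234.6734−263.5297)/(64.9266−36.0703)=-1.0000; B=V−Δ·S=265.1327
Node (3,1) S=86.5688: V=(p*·182.7322+(1−p*)·234.6734)/1.13=178.5640; Δ=(182.7322−234.6734)/(116.8678−64.9266)=-1.0000; B=V−Δ·S=265.1327
Node (3,2) S=155.8238: V=(p*·89.2379+(1−p*)·182.7322)/1.13=109.3090; Δ=(89.2379−182.7322)/(210.3621−116.8678)=-1.0000; B=V−Δ·S=265.1327
Node (3,3) S=280.4828: V=(p*·0.0000+(1−p*)·89.2379)/1.13=28.9563; Δ=(0.0000−89.2379)/(378.6517−210.3621)=-0.5303; B=V−Δ·S=177.6862
Node (2,0) S=64.1250: V=(p*·178.5640+(1−p*)·217.0390)/1.13=170.5057; Δ=(178.5640−217.0390)/(86.5688−48.0938)=-1.0000; B=V−Δ·S=234.6307
Node (2,1) S=115.4250: V=(p*·109.3090+(1−p*)·178.5640)/1.13=119.2057; Δ=(109.3090−178.5640)/(155.8238−86.5688)=-1.0000; B=V−Δ·S=234.6307
Node (2,2) S=207.7650: V=(p*·28.9563+(1−p*)·109.3090)/1.13=51.6982; Δ=(28.9563−109.3090)/(280.4828−155.8238)=-0.6446; B=V−Δ·S=185.6194
Node (1,0) S=85.5000: V=(p*·119.2057+(1−p*)·170.5057)/1.13=122.1378; Δ=(119.2057−170.5057)/(115.4250−64.1250)=-1.0000; B=V−Δ·S=207.6378
Node (1,1) S=153.9000: V=(p*·51.6982+(1−p*)·119.2057)/1.13=67.6557; Δ=(51.6982−119.2057)/(207.7650−115.4250)=-0.7311; B=V−Δ·S=180.1683
Node (0,0) S=114.0000: V=(p*·67.6557+(1−p*)·122.1378)/1.13=77.5509; Δ=(67.6557−122.1378)/(153.9000−85.5000)=-0.7965; B=V−Δ·S=168.3544
The time-0 hedge costs 77.5509, which is the no-arbitrage price.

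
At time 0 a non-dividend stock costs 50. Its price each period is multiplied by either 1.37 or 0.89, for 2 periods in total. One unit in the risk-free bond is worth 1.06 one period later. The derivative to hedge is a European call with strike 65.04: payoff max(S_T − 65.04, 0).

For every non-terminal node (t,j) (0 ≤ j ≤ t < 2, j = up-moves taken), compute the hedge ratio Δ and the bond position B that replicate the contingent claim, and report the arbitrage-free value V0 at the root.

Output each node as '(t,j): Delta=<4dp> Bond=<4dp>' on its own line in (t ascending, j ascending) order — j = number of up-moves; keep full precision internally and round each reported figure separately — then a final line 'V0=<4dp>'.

Since d<R<u, set p* = (R−d)/(u−d) = 0.3542; price each node as the discounted p*-expectation of its children.
Terminal payoffs: V(2,0)=0.0000, V(2,1)=0.0000, V(2,2)=28.8050
  t=1,j=0: stock 44.5000 → up 60.9650 (V=0.0000), down 39.6050 (V=0.0000). Price 0.0000; hedge Δ=0.0000, bond B=0.0000.
  t=1,j=1: stock 68.5000 → up 93.8450 (V=28.8050), down 60.9650 (V=0.0000). Price 9.6243; hedge Δ=0.8761, bond B=-50.3861.
  t=0,j=0: stock 50.0000 → up 68.5000 (V=9.6243), down 44.5000 (V=0.0000). Price 3.2157; hedge Δ=0.4010, bond B=-16.8350.
Root portfolio cost Δ·50+B reproduces V0=3.2157.

(0,0): Delta=0.4010 Bond=-16.8350
(1,0): Delta=0.0000 Bond=0.0000
(1,1): Delta=0.8761 Bond=-50.3861
V0=3.2157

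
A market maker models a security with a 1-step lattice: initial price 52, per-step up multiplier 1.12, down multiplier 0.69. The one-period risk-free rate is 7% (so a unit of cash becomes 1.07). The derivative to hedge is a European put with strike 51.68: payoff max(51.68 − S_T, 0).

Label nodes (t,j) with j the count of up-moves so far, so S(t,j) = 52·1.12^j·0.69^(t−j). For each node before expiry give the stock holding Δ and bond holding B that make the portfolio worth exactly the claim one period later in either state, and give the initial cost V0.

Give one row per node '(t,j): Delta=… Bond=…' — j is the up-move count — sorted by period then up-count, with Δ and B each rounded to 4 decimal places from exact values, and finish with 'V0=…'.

The replicating-portfolio and risk-neutral prices coincide; use p* = (1.07−0.69)/(1.12−0.69) = 0.8837 for the latter.
Terminal values V(1,·): V(1,0)=15.8000, V(1,1)=0.0000
  t=0,j=0: stock 52.0000 → up 58.2400 (V=0.0000), down 35.8800 (V=15.8000). Price 1.7170; hedge Δ=-0.7066, bond B=38.4612.
Check: Δ(0,0)·S0 + B(0,0) = 1.7170 = V0.

(0,0): Delta=-0.7066 Bond=38.4612
V0=1.7170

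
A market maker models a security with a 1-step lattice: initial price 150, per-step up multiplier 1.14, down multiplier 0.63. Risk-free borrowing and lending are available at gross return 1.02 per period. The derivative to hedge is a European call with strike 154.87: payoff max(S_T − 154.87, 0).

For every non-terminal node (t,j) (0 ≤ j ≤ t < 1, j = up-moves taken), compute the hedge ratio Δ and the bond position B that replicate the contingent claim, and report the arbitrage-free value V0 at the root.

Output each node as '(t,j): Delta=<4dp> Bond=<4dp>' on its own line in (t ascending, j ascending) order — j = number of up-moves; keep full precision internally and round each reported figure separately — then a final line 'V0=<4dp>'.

(0,0): Delta=0.2108 Bond=-19.5346
V0=12.0928

No-arbitrage ⇒ martingale measure with p* = (R−d)/(u−d) = 0.7647.
Payoff layer (t=1): V(1,0)=0.0000, V(1,1)=16.1300
Node (0,0) S=150.0000: V=(p*·16.1300+(1−p*)·0.0000)/1.02=12.0928; Δ=(16.1300−0.0000)/(171.0000−94.5000)=0.2108; B=V−Δ·S=-19.5346
Check: Δ(0,0)·S0 + B(0,0) = 12.0928 = V0.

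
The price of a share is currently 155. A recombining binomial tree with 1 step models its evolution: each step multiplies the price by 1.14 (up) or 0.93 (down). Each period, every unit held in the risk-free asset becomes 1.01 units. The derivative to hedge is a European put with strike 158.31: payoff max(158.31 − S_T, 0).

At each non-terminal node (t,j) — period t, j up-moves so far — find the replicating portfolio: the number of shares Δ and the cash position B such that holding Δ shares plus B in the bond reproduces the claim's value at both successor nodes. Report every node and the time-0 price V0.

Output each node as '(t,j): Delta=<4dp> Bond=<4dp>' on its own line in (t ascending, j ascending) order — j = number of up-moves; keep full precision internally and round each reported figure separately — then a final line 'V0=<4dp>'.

No-arbitrage ⇒ martingale measure with p* = (R−d)/(u−d) = 0.3810.
Payoff layer (t=1): V(1,0)=14.1600, V(1,1)=0.0000
(0,0): S=155.0000. Δ = (V_up−V_dn)/(S_up−S_dn) = (0.0000−14.1600)/(176.7000−144.1500) = -0.4350. V = [p*·0.0000 + (1−p*)·14.1600]/1.01 = 8.6789. B = V − Δ·S = 76.1075.
Self-financing check: at every node Δ·S+B equals the discounted successor values.

(0,0): Delta=-0.4350 Bond=76.1075
V0=8.6789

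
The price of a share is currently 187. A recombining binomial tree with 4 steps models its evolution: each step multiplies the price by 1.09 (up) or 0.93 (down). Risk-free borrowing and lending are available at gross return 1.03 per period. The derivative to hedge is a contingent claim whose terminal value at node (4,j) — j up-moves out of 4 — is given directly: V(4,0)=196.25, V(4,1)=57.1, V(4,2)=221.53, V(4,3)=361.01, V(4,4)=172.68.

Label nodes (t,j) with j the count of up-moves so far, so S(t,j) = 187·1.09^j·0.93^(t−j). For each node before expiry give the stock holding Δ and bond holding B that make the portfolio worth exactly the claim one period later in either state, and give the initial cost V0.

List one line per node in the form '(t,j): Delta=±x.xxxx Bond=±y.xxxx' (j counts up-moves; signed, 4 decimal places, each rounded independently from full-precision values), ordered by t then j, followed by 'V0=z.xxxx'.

Risk-neutral probability p* = (R−d)/(u−d) = (1.03−0.93)/(1.09−0.93) = 0.6250.
Terminal values V(4,·): V(4,0)=196.2500, V(4,1)=57.1000, V(4,2)=221.5300, V(4,3)=361.0100, V(4,4)=172.6800
  t=3,j=0: stock 150.4148 → up 163.9521 (V=57.1000), down 139.8857 (V=196.2500). Price 106.0983; hedge Δ=-5.7819, bond B=975.7858.
  t=3,j=1: stock 176.2926 → up 192.1589 (V=221.5300), down 163.9521 (V=57.1000). Price 155.2124; hedge Δ=5.8294, bond B=-872.4751.
  t=3,j=2: stock 206.6225 → up 225.2185 (V=361.0100), down 192.1589 (V=221.5300). Price 299.7136; hedge Δ=4.2190, bond B=-572.0364.
  t=3,j=3: stock 242.1704 → up 263.9658 (V=172.6800), down 225.2185 (V=361.0100). Price 236.2172; hedge Δ=-4.8605, bond B=1413.2797.
  t=2,j=0: stock 161.7363 → up 176.2926 (V=155.2124), down 150.4148 (V=106.0983). Price 132.8103; hedge Δ=1.8979, bond B=-174.1527.
  t=2,j=1: stock 189.5619 → up 206.6225 (V=299.7136), down 176.2926 (V=155.2124). Price 238.3744; hedge Δ=4.7643, bond B=-664.7582.
  t=2,j=2: stock 222.1747 → up 242.1704 (V=236.2172), down 206.6225 (V=299.7136). Price 252.4547; hedge Δ=-1.7862, bond B=649.3070.
  t=1,j=0: stock 173.9100 → up 189.5619 (V=238.3744), down 161.7363 (V=132.8103). Price 192.9979; hedge Δ=3.7938, bond B=-466.7778.
  t=1,j=1: stock 203.8300 → up 222.1747 (V=252.4547), down 189.5619 (V=238.3744). Price 239.9753; hedge Δ=0.4317, bond B=151.9733.
  t=0,j=0: stock 187.0000 → up 203.8300 (V=239.9753), down 173.9100 (V=192.9979). Price 215.8823; hedge Δ=1.5701, bond B=-77.7265.
Root portfolio cost Δ·187+B reproduces V0=215.8823.

(0,0): Delta=1.5701 Bond=-77.7265
(1,0): Delta=3.7938 Bond=-466.7778
(1,1): Delta=0.4317 Bond=151.9733
(2,0): Delta=1.8979 Bond=-174.1527
(2,1): Delta=4.7643 Bond=-664.7582
(2,2): Delta=-1.7862 Bond=649.3070
(3,0): Delta=-5.7819 Bond=975.7858
(3,1): Delta=5.8294 Bond=-872.4751
(3,2): Delta=4.2190 Bond=-572.0364
(3,3): Delta=-4.8605 Bond=1413.2797
V0=215.8823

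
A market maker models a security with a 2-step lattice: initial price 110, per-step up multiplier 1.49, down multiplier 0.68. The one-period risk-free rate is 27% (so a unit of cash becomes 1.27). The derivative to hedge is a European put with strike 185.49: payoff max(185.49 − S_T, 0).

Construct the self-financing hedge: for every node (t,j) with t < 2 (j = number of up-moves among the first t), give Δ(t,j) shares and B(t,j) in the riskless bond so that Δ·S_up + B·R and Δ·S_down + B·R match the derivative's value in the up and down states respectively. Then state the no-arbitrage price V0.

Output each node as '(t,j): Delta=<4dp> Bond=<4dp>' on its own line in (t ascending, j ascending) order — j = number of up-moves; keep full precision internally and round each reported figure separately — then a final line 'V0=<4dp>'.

Risk-neutral probability p* = (R−d)/(u−d) = (1.27−0.68)/(1.49−0.68) = 0.7284.
Terminal values V(2,·): V(2,0)=134.6260, V(2,1)=74.0380, V(2,2)=0.0000
  t=1,j=0: stock 74.8000 → up 111.4520 (V=74.0380), down 50.8640 (V=134.6260). Price 71.2551; hedge Δ=-1.0000, bond B=146.0551.
  t=1,j=1: stock 163.9000 → up 244.2110 (V=0.0000), down 111.4520 (V=74.0380). Price 15.8339; hedge Δ=-0.5577, bond B=107.2389.
  t=0,j=0: stock 110.0000 → up 163.9000 (V=15.8339), down 74.8000 (V=71.2551). Price 24.3202; hedge Δ=-0.6220, bond B=92.7414.
Each (Δ,B) replicates both successor values, so the strategy is self-financing and V0 is arbitrage-free.

(0,0): Delta=-0.6220 Bond=92.7414
(1,0): Delta=-1.0000 Bond=146.0551
(1,1): Delta=-0.5577 Bond=107.2389
V0=24.3202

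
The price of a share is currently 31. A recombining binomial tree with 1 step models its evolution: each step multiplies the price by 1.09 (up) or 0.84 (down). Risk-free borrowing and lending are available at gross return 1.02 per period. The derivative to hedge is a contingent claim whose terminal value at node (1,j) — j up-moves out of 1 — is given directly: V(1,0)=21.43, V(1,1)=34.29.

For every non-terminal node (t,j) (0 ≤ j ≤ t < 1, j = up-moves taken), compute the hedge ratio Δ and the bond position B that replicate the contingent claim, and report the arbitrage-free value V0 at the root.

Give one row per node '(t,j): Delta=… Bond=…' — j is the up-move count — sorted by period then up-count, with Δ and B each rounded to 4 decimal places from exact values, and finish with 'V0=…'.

(0,0): Delta=1.6594 Bond=-21.3525
V0=30.0875

No-arbitrage ⇒ martingale measure with p* = (R−d)/(u−d) = 0.7200.
At expiry t=1: V(1,0)=21.4300, V(1,1)=34.2900
  t=0,j=0: stock 31.0000 → up 33.7900 (V=34.2900), down 26.0400 (V=21.4300). Price 30.0875; hedge Δ=1.6594, bond B=-21.3525.
Root portfolio cost Δ·31+B reproduces V0=30.0875.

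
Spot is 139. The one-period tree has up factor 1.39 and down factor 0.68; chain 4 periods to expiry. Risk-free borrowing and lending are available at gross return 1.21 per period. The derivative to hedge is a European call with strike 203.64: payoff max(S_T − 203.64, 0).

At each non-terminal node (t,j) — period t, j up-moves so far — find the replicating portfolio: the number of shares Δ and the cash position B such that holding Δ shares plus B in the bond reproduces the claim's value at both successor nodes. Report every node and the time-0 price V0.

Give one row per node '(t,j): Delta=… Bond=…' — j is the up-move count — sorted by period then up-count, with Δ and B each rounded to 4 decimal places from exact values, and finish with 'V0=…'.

(0,0): Delta=0.7523 Bond=-49.0227
(1,0): Delta=0.2847 Bond=-15.1243
(1,1): Delta=0.8300 Bond=-74.3265
(2,0): Delta=0.0000 Bond=0.0000
(2,1): Delta=0.3320 Bond=-24.5156
(2,2): Delta=0.9127 Bond=-112.1529
(3,0): Delta=0.0000 Bond=0.0000
(3,1): Delta=0.0000 Bond=0.0000
(3,2): Delta=0.3872 Bond=-39.7383
(3,3): Delta=1.0000 Bond=-168.2975
V0=55.5442

No-arbitrage ⇒ martingale measure with p* = (R−d)/(u−d) = 0.7465.
Payoff layer (t=4): V(4,0)=0.0000, V(4,1)=0.0000, V(4,2)=0.0000, V(4,3)=50.2047, V(4,4)=315.2484
Node (3,0) S=43.7060: V=(p*·0.0000+(1−p*)·0.0000)/1.21=0.0000; Δ=(0.0000−0.0000)/(60.7514−29.7201)=0.0000; B=V−Δ·S=0.0000
Node (3,1) S=89.3403: V=(p*·0.0000+(1−p*)·0.0000)/1.21=0.0000; Δ=(0.0000−0.0000)/(124.1830−60.7514)=0.0000; B=V−Δ·S=0.0000
Node (3,2) S=182.6221: V=(p*·50.2047+(1−p*)·0.0000)/1.21=30.9725; Δ=(50.2047−0.0000)/(253.8447−124.1830)=0.3872; B=V−Δ·S=-39.7383
Node (3,3) S=373.3010: V=(p*·315.2484+(1−p*)·50.2047)/1.21=205.0035; Δ=(315.2484−50.2047)/(518.8884−253.8447)=1.0000; B=V−Δ·S=-168.2975
Node (2,0) S=64.2736: V=(p*·0.0000+(1−p*)·0.0000)/1.21=0.0000; Δ=(0.0000−0.0000)/(89.3403−43.7060)=0.0000; B=V−Δ·S=0.0000
Node (2,1) S=131.3828: V=(p*·30.9725+(1−p*)·0.0000)/1.21=19.1077; Δ=(30.9725−0.0000)/(182.6221−89.3403)=0.3320; B=V−Δ·S=-24.5156
Node (2,2) S=268.5619: V=(p*·205.0035+(1−p*)·30.9725)/1.21=132.9611; Δ=(205.0035−30.9725)/(373.3010−182.6221)=0.9127; B=V−Δ·S=-112.1529
Node (1,0) S=94.5200: V=(p*·19.1077+(1−p*)·0.0000)/1.21=11.7880; Δ=(19.1077−0.0000)/(131.3828−64.2736)=0.2847; B=V−Δ·S=-15.1243
Node (1,1) S=193.2100: V=(p*·132.9611+(1−p*)·19.1077)/1.21=86.0305; Δ=(132.9611−19.1077)/(268.5619−131.3828)=0.8300; B=V−Δ·S=-74.3265
Node (0,0) S=139.0000: V=(p*·86.0305+(1−p*)·11.7880)/1.21=55.5442; Δ=(86.0305−11.7880)/(193.2100−94.5200)=0.7523; B=V−Δ·S=-49.0227
Check: Δ(0,0)·S0 + B(0,0) = 55.5442 = V0.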